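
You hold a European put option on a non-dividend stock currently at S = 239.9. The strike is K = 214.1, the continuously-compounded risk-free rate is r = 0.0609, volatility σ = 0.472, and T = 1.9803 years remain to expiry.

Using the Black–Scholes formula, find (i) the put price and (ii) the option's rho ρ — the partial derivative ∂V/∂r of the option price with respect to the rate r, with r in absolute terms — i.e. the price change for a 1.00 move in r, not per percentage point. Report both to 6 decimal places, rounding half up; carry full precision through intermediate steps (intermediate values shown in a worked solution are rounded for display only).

σ√T = 0.472·√1.9803 = 0.664213
d₁ = (ln(S/K) + (r+σ²/2)T) / (σ√T) = (ln(239.9/214.1) + (0.0609+0.472²/2)·1.9803) / 0.664213 = (0.113779 + 0.341190) / 0.664213 = 0.684974
d₂ = d₁ − σ√T = 0.684974 − 0.664213 = 0.020761
e^{−rT} = e^{−0.0609·1.9803} = 0.886388
N(−d₁) = 0.246680,  N(−d₂) = 0.491718
Put price V = K·e^{−rT}·N(−d₂) − S·N(−d₁) = 93.316171 − 59.178565 = 34.137607
ρ = −K·T·e^{−rT}·N(−d₂) = -184.794014

price = 34.137607
ρ = -184.794014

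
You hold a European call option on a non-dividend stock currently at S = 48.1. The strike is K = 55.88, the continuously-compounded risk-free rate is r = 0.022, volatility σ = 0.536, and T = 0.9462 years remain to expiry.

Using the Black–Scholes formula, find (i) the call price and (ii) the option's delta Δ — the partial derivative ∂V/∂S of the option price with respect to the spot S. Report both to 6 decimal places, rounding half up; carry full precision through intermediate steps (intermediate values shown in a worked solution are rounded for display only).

price = 7.574732
Δ = 0.505212

σ√T = 0.536·√0.9462 = 0.521382
d₁ = (ln(S/K) + (r+σ²/2)T) / (σ√T) = (ln(48.1/55.88) + (0.022+0.536²/2)·0.9462) / 0.521382 = (-0.149924 + 0.156736) / 0.521382 = 0.013065
d₂ = d₁ − σ√T = 0.013065 − 0.521382 = -0.508317
e^{−rT} = e^{−0.022·0.9462} = 0.979399
N(d₁) = 0.505212,  N(d₂) = 0.305615
Call price V = S·N(d₁) − K·e^{−rT}·N(d₂) = 24.300696 − 16.725964 = 7.574732
Δ = N(d₁) = 0.505212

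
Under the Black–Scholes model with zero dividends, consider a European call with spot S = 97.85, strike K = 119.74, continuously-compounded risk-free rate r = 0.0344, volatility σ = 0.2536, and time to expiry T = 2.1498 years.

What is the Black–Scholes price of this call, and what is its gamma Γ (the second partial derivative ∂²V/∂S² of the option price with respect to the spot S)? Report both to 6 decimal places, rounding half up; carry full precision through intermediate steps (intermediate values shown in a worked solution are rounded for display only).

price = 9.631249
Γ = 0.010829

σ√T = 0.2536·√2.1498 = 0.371833
d₁ = (ln(S/K) + (r+σ²/2)T) / (σ√T) = (ln(97.85/119.74) + (0.0344+0.2536²/2)·2.1498) / 0.371833 = (-0.201887 + 0.143083) / 0.371833 = -0.158146
d₂ = d₁ − σ√T = -0.158146 − 0.371833 = -0.529979
e^{−rT} = e^{−0.0344·2.1498} = 0.928715
N(d₁) = 0.437171,  N(d₂) = 0.298063
Call price V = S·N(d₁) − K·e^{−rT}·N(d₂) = 42.777174 − 33.145925 = 9.631249
φ(d₁) = (1/√(2π))·e^{−d₁²/2} = 0.393985
Γ = φ(d₁) / (S·σ·√T) = 0.010829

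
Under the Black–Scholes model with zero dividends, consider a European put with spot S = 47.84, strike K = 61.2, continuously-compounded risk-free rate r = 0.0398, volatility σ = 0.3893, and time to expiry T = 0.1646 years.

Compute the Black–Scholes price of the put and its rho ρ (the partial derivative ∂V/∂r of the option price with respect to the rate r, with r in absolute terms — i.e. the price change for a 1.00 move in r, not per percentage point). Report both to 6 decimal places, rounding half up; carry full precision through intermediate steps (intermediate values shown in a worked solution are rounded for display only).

price = 13.199497
ρ = -9.455794

σ√T = 0.3893·√0.1646 = 0.157943
d₁ = (ln(S/K) + (r+σ²/2)T) / (σ√T) = (ln(47.84/61.2) + (0.0398+0.3893²/2)·0.1646) / 0.157943 = (-0.246285 + 0.019024) / 0.157943 = -1.438884
d₂ = d₁ − σ√T = -1.438884 − 0.157943 = -1.596826
e^{−rT} = e^{−0.0398·0.1646} = 0.993470
N(−d₁) = 0.924908,  N(−d₂) = 0.944848
Put price V = K·e^{−rT}·N(−d₂) − S·N(−d₁) = 57.447109 − 44.247612 = 13.199497
ρ = −K·T·e^{−rT}·N(−d₂) = -9.455794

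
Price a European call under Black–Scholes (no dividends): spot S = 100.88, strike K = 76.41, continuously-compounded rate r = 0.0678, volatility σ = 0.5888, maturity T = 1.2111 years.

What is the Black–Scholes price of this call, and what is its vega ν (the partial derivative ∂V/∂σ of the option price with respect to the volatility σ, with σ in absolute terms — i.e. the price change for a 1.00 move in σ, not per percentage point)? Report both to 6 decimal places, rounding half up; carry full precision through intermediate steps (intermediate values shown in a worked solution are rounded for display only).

σ√T = 0.5888·√1.2111 = 0.647974
d₁ = (ln(S/K) + (r+σ²/2)T) / (σ√T) = (ln(100.88/76.41) + (0.0678+0.5888²/2)·1.2111) / 0.647974 = (0.277818 + 0.292048) / 0.647974 = 0.879458
d₂ = d₁ − σ√T = 0.879458 − 0.647974 = 0.231483
e^{−rT} = e^{−0.0678·1.2111} = 0.921168
N(d₁) = 0.810423,  N(d₂) = 0.591530
Call price V = S·N(d₁) − K·e^{−rT}·N(d₂) = 81.755517 − 41.635732 = 40.119784
φ(d₁) = (1/√(2π))·e^{−d₁²/2} = 0.270993
ν = S·φ(d₁)·√T = 30.085240

price = 40.119784
ν = 30.085240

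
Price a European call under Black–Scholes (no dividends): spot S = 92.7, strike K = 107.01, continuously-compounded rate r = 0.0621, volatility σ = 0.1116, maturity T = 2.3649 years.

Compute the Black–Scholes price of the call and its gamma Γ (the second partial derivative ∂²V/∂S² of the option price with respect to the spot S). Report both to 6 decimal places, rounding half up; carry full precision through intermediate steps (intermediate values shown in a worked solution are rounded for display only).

σ√T = 0.1116·√2.3649 = 0.171621
d₁ = (ln(S/K) + (r+σ²/2)T) / (σ√T) = (ln(92.7/107.01) + (0.0621+0.1116²/2)·2.3649) / 0.171621 = (-0.143554 + 0.161587) / 0.171621 = 0.105077
d₂ = d₁ − σ√T = 0.105077 − 0.171621 = -0.066544
e^{−rT} = e^{−0.0621·2.3649} = 0.863415
N(d₁) = 0.541843,  N(d₂) = 0.473472
Call price V = S·N(d₁) − K·e^{−rT}·N(d₂) = 50.228801 − 43.745989 = 6.482812
φ(d₁) = (1/√(2π))·e^{−d₁²/2} = 0.396746
Γ = φ(d₁) / (S·σ·√T) = 0.024938

price = 6.482812
Γ = 0.024938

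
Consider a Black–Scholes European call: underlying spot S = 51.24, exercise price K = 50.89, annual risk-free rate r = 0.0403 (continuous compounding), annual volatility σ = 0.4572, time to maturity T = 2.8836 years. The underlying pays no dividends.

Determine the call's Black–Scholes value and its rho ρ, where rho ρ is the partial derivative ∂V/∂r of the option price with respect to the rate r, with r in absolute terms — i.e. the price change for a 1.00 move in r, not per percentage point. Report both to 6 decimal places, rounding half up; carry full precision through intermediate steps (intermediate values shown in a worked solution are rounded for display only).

price = 17.724719
ρ = 53.456728

σ√T = 0.4572·√2.8836 = 0.776379
d₁ = (ln(S/K) + (r+σ²/2)T) / (σ√T) = (ln(51.24/50.89) + (0.0403+0.4572²/2)·2.8836) / 0.776379 = (0.006854 + 0.417591) / 0.776379 = 0.546699
d₂ = d₁ − σ√T = 0.546699 − 0.776379 = -0.229680
e^{−rT} = e^{−0.0403·2.8836} = 0.890289
N(d₁) = 0.707707,  N(d₂) = 0.409170
Call price V = S·N(d₁) − K·e^{−rT}·N(d₂) = 36.262910 − 18.538191 = 17.724719
ρ = K·T·e^{−rT}·N(d₂) = 53.456728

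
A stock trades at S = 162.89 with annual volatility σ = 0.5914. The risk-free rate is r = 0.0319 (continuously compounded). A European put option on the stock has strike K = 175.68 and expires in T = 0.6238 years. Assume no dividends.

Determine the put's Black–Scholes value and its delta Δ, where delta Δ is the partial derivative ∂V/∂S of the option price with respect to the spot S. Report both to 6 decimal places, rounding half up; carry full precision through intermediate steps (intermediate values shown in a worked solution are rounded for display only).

σ√T = 0.5914·√0.6238 = 0.467094
d₁ = (ln(S/K) + (r+σ²/2)T) / (σ√T) = (ln(162.89/175.68) + (0.0319+0.5914²/2)·0.6238) / 0.467094 = (-0.075589 + 0.128987) / 0.467094 = 0.114321
d₂ = d₁ − σ√T = 0.114321 − 0.467094 = -0.352773
e^{−rT} = e^{−0.0319·0.6238} = 0.980297
N(−d₁) = 0.454492,  N(−d₂) = 0.637871
Put price V = K·e^{−rT}·N(−d₂) − S·N(−d₁) = 109.853238 − 74.032171 = 35.821066
Δ = −N(−d₁) = -0.454492

price = 35.821066
Δ = -0.454492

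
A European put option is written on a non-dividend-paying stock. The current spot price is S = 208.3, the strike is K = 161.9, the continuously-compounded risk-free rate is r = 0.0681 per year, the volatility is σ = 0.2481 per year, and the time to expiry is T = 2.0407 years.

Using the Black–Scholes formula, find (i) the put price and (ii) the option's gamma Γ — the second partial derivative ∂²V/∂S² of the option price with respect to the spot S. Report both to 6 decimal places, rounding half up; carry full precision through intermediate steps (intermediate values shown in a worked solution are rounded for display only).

price = 4.098188
Γ = 0.002381

σ√T = 0.2481·√2.0407 = 0.354418
d₁ = (ln(S/K) + (r+σ²/2)T) / (σ√T) = (ln(208.3/161.9) + (0.0681+0.2481²/2)·2.0407) / 0.354418 = (0.252000 + 0.201778) / 0.354418 = 1.280346
d₂ = d₁ − σ√T = 1.280346 − 0.354418 = 0.925928
e^{−rT} = e^{−0.0681·2.0407} = 0.870253
N(−d₁) = 0.100212,  N(−d₂) = 0.177242
Put price V = K·e^{−rT}·N(−d₂) − S·N(−d₁) = 24.972281 − 20.874093 = 4.098188
φ(d₁) = (1/√(2π))·e^{−d₁²/2} = 0.175769
Γ = φ(d₁) / (S·σ·√T) = 0.002381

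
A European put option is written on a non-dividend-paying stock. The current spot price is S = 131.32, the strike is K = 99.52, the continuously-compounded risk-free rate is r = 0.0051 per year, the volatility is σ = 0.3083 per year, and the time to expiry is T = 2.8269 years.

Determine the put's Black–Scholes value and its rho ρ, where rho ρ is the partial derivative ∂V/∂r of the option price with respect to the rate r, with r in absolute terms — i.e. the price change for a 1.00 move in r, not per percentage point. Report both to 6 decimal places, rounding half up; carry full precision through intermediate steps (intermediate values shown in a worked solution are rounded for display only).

price = 10.353631
ρ = -105.579934

σ√T = 0.3083·√2.8269 = 0.518357
d₁ = (ln(S/K) + (r+σ²/2)T) / (σ√T) = (ln(131.32/99.52) + (0.0051+0.3083²/2)·2.8269) / 0.518357 = (0.277278 + 0.148764) / 0.518357 = 0.821910
d₂ = d₁ − σ√T = 0.821910 − 0.518357 = 0.303553
e^{−rT} = e^{−0.0051·2.8269} = 0.985686
N(−d₁) = 0.205564,  N(−d₂) = 0.380734
Put price V = K·e^{−rT}·N(−d₂) − S·N(−d₁) = 37.348309 − 26.994678 = 10.353631
ρ = −K·T·e^{−rT}·N(−d₂) = -105.579934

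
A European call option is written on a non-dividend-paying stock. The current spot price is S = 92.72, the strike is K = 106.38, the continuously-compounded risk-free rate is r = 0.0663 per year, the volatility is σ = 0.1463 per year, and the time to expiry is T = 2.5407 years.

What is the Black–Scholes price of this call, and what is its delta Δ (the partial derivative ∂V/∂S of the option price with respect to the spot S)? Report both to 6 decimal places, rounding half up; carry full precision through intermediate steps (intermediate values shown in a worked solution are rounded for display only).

price = 9.965269
Δ = 0.598551

σ√T = 0.1463·√2.5407 = 0.233196
d₁ = (ln(S/K) + (r+σ²/2)T) / (σ√T) = (ln(92.72/106.38) + (0.0663+0.1463²/2)·2.5407) / 0.233196 = (-0.137433 + 0.195639) / 0.233196 = 0.249598
d₂ = d₁ − σ√T = 0.249598 − 0.233196 = 0.016402
e^{−rT} = e^{−0.0663·2.5407} = 0.844975
N(d₁) = 0.598551,  N(d₂) = 0.506543
Call price V = S·N(d₁) − K·e^{−rT}·N(d₂) = 55.497630 − 45.532361 = 9.965269
Δ = N(d₁) = 0.598551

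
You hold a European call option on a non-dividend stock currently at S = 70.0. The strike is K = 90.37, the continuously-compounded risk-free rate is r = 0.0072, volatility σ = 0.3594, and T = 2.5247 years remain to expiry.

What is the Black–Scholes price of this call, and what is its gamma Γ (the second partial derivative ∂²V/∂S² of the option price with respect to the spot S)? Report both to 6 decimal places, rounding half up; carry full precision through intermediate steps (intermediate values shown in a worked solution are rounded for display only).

price = 9.936866
Γ = 0.009896

σ√T = 0.3594·√2.5247 = 0.571062
d₁ = (ln(S/K) + (r+σ²/2)T) / (σ√T) = (ln(70.0/90.37) + (0.0072+0.3594²/2)·2.5247) / 0.571062 = (-0.255417 + 0.181234) / 0.571062 = -0.129905
d₂ = d₁ − σ√T = -0.129905 − 0.571062 = -0.700966
e^{−rT} = e^{−0.0072·2.5247} = 0.981986
N(d₁) = 0.448321,  N(d₂) = 0.241662
Call price V = S·N(d₁) − K·e^{−rT}·N(d₂) = 31.382464 − 21.445597 = 9.936866
φ(d₁) = (1/√(2π))·e^{−d₁²/2} = 0.395590
Γ = φ(d₁) / (S·σ·√T) = 0.009896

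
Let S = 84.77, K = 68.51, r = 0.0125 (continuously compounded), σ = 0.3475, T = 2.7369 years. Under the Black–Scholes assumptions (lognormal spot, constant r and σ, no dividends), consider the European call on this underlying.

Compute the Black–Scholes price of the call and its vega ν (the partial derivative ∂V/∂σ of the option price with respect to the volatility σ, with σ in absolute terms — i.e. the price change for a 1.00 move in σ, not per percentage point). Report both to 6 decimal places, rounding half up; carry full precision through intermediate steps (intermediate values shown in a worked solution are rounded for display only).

price = 27.862253
ν = 43.253974

σ√T = 0.3475·√2.7369 = 0.574889
d₁ = (ln(S/K) + (r+σ²/2)T) / (σ√T) = (ln(84.77/68.51) + (0.0125+0.3475²/2)·2.7369) / 0.574889 = (0.212962 + 0.199460) / 0.574889 = 0.717394
d₂ = d₁ − σ√T = 0.717394 − 0.574889 = 0.142505
e^{−rT} = e^{−0.0125·2.7369} = 0.966367
N(d₁) = 0.763434,  N(d₂) = 0.556659
Call price V = S·N(d₁) − K·e^{−rT}·N(d₂) = 64.716339 − 36.854086 = 27.862253
φ(d₁) = (1/√(2π))·e^{−d₁²/2} = 0.308428
ν = S·φ(d₁)·√T = 43.253974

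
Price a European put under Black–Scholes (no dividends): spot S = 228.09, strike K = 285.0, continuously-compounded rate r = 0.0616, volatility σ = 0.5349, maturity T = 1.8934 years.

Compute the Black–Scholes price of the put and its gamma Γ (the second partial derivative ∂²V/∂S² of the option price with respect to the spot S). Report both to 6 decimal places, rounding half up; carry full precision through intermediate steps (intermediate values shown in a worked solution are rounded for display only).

σ√T = 0.5349·√1.8934 = 0.736027
d₁ = (ln(S/K) + (r+σ²/2)T) / (σ√T) = (ln(228.09/285.0) + (0.0616+0.5349²/2)·1.8934) / 0.736027 = (-0.222749 + 0.387501) / 0.736027 = 0.223840
d₂ = d₁ − σ√T = 0.223840 − 0.736027 = -0.512187
e^{−rT} = e^{−0.0616·1.8934} = 0.889911
N(−d₁) = 0.411441,  N(−d₂) = 0.695740
Put price V = K·e^{−rT}·N(−d₂) − S·N(−d₁) = 176.456838 − 93.845535 = 82.611303
φ(d₁) = (1/√(2π))·e^{−d₁²/2} = 0.389072
Γ = φ(d₁) / (S·σ·√T) = 0.002318

price = 82.611303
Γ = 0.002318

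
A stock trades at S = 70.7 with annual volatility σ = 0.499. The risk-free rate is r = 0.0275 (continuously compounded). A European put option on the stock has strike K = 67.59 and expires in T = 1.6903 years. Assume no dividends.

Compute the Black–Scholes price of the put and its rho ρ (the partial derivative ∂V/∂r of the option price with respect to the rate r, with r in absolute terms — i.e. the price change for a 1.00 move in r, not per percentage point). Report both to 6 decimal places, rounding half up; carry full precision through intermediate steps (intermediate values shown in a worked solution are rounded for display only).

price = 14.271172
ρ = -62.463509

σ√T = 0.499·√1.6903 = 0.648758
d₁ = (ln(S/K) + (r+σ²/2)T) / (σ√T) = (ln(70.7/67.59) + (0.0275+0.499²/2)·1.6903) / 0.648758 = (0.044986 + 0.256926) / 0.648758 = 0.465369
d₂ = d₁ − σ√T = 0.465369 − 0.648758 = -0.183388
e^{−rT} = e^{−0.0275·1.6903} = 0.954581
N(−d₁) = 0.320833,  N(−d₂) = 0.572753
Put price V = K·e^{−rT}·N(−d₂) − S·N(−d₁) = 36.954096 − 22.682924 = 14.271172
ρ = −K·T·e^{−rT}·N(−d₂) = -62.463509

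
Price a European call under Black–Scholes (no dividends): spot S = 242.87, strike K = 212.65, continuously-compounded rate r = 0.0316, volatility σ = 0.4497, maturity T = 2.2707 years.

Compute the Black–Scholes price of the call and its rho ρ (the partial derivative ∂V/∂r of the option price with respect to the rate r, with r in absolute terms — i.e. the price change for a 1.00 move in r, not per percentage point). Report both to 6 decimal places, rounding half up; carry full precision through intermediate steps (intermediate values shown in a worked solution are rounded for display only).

σ√T = 0.4497·√2.2707 = 0.677646
d₁ = (ln(S/K) + (r+σ²/2)T) / (σ√T) = (ln(242.87/212.65) + (0.0316+0.4497²/2)·2.2707) / 0.677646 = (0.132879 + 0.301356) / 0.677646 = 0.640799
d₂ = d₁ − σ√T = 0.640799 − 0.677646 = -0.036847
e^{−rT} = e^{−0.0316·2.2707} = 0.930760
N(d₁) = 0.739173,  N(d₂) = 0.485304
Call price V = S·N(d₁) − K·e^{−rT}·N(d₂) = 179.523032 − 96.054219 = 83.468813
ρ = K·T·e^{−rT}·N(d₂) = 218.110315

price = 83.468813
ρ = 218.110315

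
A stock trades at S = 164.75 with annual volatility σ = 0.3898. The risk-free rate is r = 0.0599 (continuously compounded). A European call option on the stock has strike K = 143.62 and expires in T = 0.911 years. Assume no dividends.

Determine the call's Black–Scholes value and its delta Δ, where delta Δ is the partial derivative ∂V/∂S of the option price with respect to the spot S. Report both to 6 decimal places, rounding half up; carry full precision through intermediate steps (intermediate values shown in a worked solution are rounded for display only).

price = 39.411583
Δ = 0.758542

σ√T = 0.3898·√0.911 = 0.372050
d₁ = (ln(S/K) + (r+σ²/2)T) / (σ√T) = (ln(164.75/143.62) + (0.0599+0.3898²/2)·0.911) / 0.372050 = (0.137258 + 0.123779) / 0.372050 = 0.701620
d₂ = d₁ − σ√T = 0.701620 − 0.372050 = 0.329571
e^{−rT} = e^{−0.0599·0.911} = 0.946893
N(d₁) = 0.758542,  N(d₂) = 0.629138
Call price V = S·N(d₁) − K·e^{−rT}·N(d₂) = 124.969795 − 85.558212 = 39.411583
Δ = N(d₁) = 0.758542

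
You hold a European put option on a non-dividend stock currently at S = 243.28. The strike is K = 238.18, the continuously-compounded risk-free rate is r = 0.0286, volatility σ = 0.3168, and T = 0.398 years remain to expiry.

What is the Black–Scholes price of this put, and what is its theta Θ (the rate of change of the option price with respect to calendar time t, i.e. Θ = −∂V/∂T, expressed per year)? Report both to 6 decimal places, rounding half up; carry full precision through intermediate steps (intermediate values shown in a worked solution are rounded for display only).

σ√T = 0.3168·√0.398 = 0.199860
d₁ = (ln(S/K) + (r+σ²/2)T) / (σ√T) = (ln(243.28/238.18) + (0.0286+0.3168²/2)·0.398) / 0.199860 = (0.021186 + 0.031355) / 0.199860 = 0.262890
d₂ = d₁ − σ√T = 0.262890 − 0.199860 = 0.063029
e^{−rT} = e^{−0.0286·0.398} = 0.988682
N(−d₁) = 0.396318,  N(−d₂) = 0.474872
Put price V = K·e^{−rT}·N(−d₂) − S·N(−d₁) = 111.824760 − 96.416192 = 15.408568
φ(d₁) = (1/√(2π))·e^{−d₁²/2} = 0.385392
Θ = −S·φ(d₁)·σ/(2√T) + r·K·e^{−rT}·N(−d₂) = −23.540889 + 3.198188 = -20.342700

price = 15.408568
Θ = -20.342700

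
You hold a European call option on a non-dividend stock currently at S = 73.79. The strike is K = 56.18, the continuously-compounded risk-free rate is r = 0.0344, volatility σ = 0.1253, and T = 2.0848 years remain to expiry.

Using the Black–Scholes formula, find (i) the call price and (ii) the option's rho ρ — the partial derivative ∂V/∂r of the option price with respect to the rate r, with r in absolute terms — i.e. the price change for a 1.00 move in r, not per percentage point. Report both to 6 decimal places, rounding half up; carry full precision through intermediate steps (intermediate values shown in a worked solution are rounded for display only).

price = 21.620699
ρ = 105.212303

σ√T = 0.1253·√2.0848 = 0.180919
d₁ = (ln(S/K) + (r+σ²/2)T) / (σ√T) = (ln(73.79/56.18) + (0.0344+0.1253²/2)·2.0848) / 0.180919 = (0.272662 + 0.088083) / 0.180919 = 1.993964
d₂ = d₁ − σ√T = 1.993964 − 0.180919 = 1.813046
e^{−rT} = e^{−0.0344·2.0848} = 0.930794
N(d₁) = 0.976922,  N(d₂) = 0.965088
Call price V = S·N(d₁) − K·e^{−rT}·N(d₂) = 72.087076 − 50.466377 = 21.620699
ρ = K·T·e^{−rT}·N(d₂) = 105.212303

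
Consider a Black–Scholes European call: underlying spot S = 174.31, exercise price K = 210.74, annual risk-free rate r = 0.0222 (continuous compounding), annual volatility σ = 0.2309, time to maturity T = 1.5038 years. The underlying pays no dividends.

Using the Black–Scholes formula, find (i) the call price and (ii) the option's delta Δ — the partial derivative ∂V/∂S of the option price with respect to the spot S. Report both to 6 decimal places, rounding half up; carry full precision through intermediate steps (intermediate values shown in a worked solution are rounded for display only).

price = 9.668694
Δ = 0.340610

σ√T = 0.2309·√1.5038 = 0.283152
d₁ = (ln(S/K) + (r+σ²/2)T) / (σ√T) = (ln(174.31/210.74) + (0.0222+0.2309²/2)·1.5038) / 0.283152 = (-0.189790 + 0.073472) / 0.283152 = -0.410798
d₂ = d₁ − σ√T = -0.410798 − 0.283152 = -0.693949
e^{−rT} = e^{−0.0222·1.5038} = 0.967167
N(d₁) = 0.340610,  N(d₂) = 0.243857
Call price V = S·N(d₁) − K·e^{−rT}·N(d₂) = 59.371796 − 49.703102 = 9.668694
Δ = N(d₁) = 0.340610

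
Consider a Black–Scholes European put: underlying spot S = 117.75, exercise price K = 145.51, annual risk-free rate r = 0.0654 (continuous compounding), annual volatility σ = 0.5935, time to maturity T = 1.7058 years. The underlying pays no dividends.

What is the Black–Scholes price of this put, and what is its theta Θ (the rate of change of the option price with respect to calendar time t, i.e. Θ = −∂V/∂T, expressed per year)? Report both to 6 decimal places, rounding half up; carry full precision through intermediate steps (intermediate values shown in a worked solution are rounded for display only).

price = 43.887550
Θ = -4.387267

σ√T = 0.5935·√1.7058 = 0.775148
d₁ = (ln(S/K) + (r+σ²/2)T) / (σ√T) = (ln(117.75/145.51) + (0.0654+0.5935²/2)·1.7058) / 0.775148 = (-0.211681 + 0.411987) / 0.775148 = 0.258409
d₂ = d₁ − σ√T = 0.258409 − 0.775148 = -0.516739
e^{−rT} = e^{−0.0654·1.7058} = 0.894438
N(−d₁) = 0.398045,  N(−d₂) = 0.697331
Put price V = K·e^{−rT}·N(−d₂) − S·N(−d₁) = 90.757402 − 46.869852 = 43.887550
φ(d₁) = (1/√(2π))·e^{−d₁²/2} = 0.385842
Θ = −S·φ(d₁)·σ/(2√T) + r·K·e^{−rT}·N(−d₂) = −10.322801 + 5.935534 = -4.387267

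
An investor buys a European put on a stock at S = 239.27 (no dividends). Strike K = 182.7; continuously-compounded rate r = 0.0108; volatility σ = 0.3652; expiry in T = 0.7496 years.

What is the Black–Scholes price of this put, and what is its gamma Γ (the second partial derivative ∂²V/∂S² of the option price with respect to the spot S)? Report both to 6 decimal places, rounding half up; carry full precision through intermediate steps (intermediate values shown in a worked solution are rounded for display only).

price = 6.822323
Γ = 0.003081

σ√T = 0.3652·√0.7496 = 0.316188
d₁ = (ln(S/K) + (r+σ²/2)T) / (σ√T) = (ln(239.27/182.7) + (0.0108+0.3652²/2)·0.7496) / 0.316188 = (0.269747 + 0.058083) / 0.316188 = 1.036820
d₂ = d₁ − σ√T = 1.036820 − 0.316188 = 0.720632
e^{−rT} = e^{−0.0108·0.7496} = 0.991937
N(−d₁) = 0.149910,  N(−d₂) = 0.235568
Put price V = K·e^{−rT}·N(−d₂) − S·N(−d₁) = 42.691237 − 35.868913 = 6.822323
φ(d₁) = (1/√(2π))·e^{−d₁²/2} = 0.233065
Γ = φ(d₁) / (S·σ·√T) = 0.003081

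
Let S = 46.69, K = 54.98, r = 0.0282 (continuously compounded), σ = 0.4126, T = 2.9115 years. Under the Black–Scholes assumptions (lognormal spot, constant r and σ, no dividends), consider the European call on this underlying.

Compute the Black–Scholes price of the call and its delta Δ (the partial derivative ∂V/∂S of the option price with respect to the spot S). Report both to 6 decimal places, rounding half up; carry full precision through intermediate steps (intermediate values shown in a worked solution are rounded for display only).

σ√T = 0.4126·√2.9115 = 0.704024
d₁ = (ln(S/K) + (r+σ²/2)T) / (σ√T) = (ln(46.69/54.98) + (0.0282+0.4126²/2)·2.9115) / 0.704024 = (-0.163439 + 0.329929) / 0.704024 = 0.236483
d₂ = d₁ − σ√T = 0.236483 − 0.704024 = -0.467541
e^{−rT} = e^{−0.0282·2.9115} = 0.921176
N(d₁) = 0.593471,  N(d₂) = 0.320056
Call price V = S·N(d₁) − K·e^{−rT}·N(d₂) = 27.709167 − 16.209657 = 11.499510
Δ = N(d₁) = 0.593471

price = 11.499510
Δ = 0.593471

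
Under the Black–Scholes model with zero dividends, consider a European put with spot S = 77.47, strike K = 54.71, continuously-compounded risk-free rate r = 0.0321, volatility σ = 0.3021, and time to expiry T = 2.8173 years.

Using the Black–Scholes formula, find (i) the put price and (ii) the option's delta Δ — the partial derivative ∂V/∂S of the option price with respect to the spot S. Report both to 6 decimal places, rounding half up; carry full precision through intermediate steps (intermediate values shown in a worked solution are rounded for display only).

σ√T = 0.3021·√2.8173 = 0.507069
d₁ = (ln(S/K) + (r+σ²/2)T) / (σ√T) = (ln(77.47/54.71) + (0.0321+0.3021²/2)·2.8173) / 0.507069 = (0.347844 + 0.218995) / 0.507069 = 1.117873
d₂ = d₁ − σ√T = 1.117873 − 0.507069 = 0.610804
e^{−rT} = e^{−0.0321·2.8173} = 0.913533
N(−d₁) = 0.131811,  N(−d₂) = 0.270665
Put price V = K·e^{−rT}·N(−d₂) − S·N(−d₁) = 13.527660 − 10.211363 = 3.316297
Δ = −N(−d₁) = -0.131811

price = 3.316297
Δ = -0.131811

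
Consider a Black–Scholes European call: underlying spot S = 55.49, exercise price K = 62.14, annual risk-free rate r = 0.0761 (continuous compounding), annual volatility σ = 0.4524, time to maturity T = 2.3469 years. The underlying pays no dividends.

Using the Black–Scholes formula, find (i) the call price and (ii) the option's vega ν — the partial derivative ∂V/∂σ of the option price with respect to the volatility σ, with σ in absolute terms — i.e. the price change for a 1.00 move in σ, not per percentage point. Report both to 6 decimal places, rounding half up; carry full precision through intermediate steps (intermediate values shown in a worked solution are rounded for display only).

price = 16.383673
ν = 30.772171

σ√T = 0.4524·√2.3469 = 0.693058
d₁ = (ln(S/K) + (r+σ²/2)T) / (σ√T) = (ln(55.49/62.14) + (0.0761+0.4524²/2)·2.3469) / 0.693058 = (-0.113187 + 0.418764) / 0.693058 = 0.440911
d₂ = d₁ − σ√T = 0.440911 − 0.693058 = -0.252148
e^{−rT} = e^{−0.0761·2.3469} = 0.836441
N(d₁) = 0.670361,  N(d₂) = 0.400463
Call price V = S·N(d₁) − K·e^{−rT}·N(d₂) = 37.198346 − 20.814673 = 16.383673
φ(d₁) = (1/√(2π))·e^{−d₁²/2} = 0.361990
ν = S·φ(d₁)·√T = 30.772171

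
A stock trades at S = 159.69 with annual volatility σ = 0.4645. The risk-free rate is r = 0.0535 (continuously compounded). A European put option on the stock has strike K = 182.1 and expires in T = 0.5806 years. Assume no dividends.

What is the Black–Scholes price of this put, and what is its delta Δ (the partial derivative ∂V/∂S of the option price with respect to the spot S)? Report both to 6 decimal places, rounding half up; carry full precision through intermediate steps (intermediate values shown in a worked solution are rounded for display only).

price = 32.964469
Δ = -0.542329

σ√T = 0.4645·√0.5806 = 0.353936
d₁ = (ln(S/K) + (r+σ²/2)T) / (σ√T) = (ln(159.69/182.1) + (0.0535+0.4645²/2)·0.5806) / 0.353936 = (-0.131322 + 0.093697) / 0.353936 = -0.106303
d₂ = d₁ − σ√T = -0.106303 − 0.353936 = -0.460238
e^{−rT} = e^{−0.0535·0.5806} = 0.969415
N(−d₁) = 0.542329,  N(−d₂) = 0.677327
Put price V = K·e^{−rT}·N(−d₂) − S·N(−d₁) = 119.568961 − 86.604492 = 32.964469
Δ = −N(−d₁) = -0.542329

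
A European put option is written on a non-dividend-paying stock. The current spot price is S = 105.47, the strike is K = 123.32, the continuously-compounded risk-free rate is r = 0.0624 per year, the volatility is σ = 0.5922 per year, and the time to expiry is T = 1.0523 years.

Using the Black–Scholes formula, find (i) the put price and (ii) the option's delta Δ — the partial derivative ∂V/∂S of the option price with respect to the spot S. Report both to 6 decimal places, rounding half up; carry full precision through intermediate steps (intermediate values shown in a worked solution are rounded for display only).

σ√T = 0.5922·√1.0523 = 0.607489
d₁ = (ln(S/K) + (r+σ²/2)T) / (σ√T) = (ln(105.47/123.32) + (0.0624+0.5922²/2)·1.0523) / 0.607489 = (-0.156356 + 0.250185) / 0.607489 = 0.154453
d₂ = d₁ − σ√T = 0.154453 − 0.607489 = -0.453035
e^{−rT} = e^{−0.0624·1.0523} = 0.936446
N(−d₁) = 0.438626,  N(−d₂) = 0.674738
Put price V = K·e^{−rT}·N(−d₂) − S·N(−d₁) = 77.920474 − 46.261896 = 31.658578
Δ = −N(−d₁) = -0.438626

price = 31.658578
Δ = -0.438626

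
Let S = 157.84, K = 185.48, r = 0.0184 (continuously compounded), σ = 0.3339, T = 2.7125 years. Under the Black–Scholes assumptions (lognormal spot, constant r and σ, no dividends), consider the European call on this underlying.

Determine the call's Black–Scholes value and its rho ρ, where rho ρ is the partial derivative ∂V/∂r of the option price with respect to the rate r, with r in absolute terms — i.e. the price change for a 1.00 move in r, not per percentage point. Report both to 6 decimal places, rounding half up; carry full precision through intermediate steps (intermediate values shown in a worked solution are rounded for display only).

σ√T = 0.3339·√2.7125 = 0.549922
d₁ = (ln(S/K) + (r+σ²/2)T) / (σ√T) = (ln(157.84/185.48) + (0.0184+0.3339²/2)·2.7125) / 0.549922 = (-0.161365 + 0.201117) / 0.549922 = 0.072287
d₂ = d₁ − σ√T = 0.072287 − 0.549922 = -0.477636
e^{−rT} = e^{−0.0184·2.7125} = 0.951315
N(d₁) = 0.528813,  N(d₂) = 0.316455
Call price V = S·N(d₁) − K·e^{−rT}·N(d₂) = 83.467861 − 55.838422 = 27.629440
ρ = K·T·e^{−rT}·N(d₂) = 151.461719

price = 27.629440
ρ = 151.461719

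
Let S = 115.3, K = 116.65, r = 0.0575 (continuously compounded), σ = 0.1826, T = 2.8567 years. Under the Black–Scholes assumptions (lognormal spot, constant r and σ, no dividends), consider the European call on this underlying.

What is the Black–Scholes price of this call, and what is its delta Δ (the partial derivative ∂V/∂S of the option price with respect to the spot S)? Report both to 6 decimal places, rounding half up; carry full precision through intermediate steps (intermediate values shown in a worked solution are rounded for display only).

price = 22.857734
Δ = 0.741775

σ√T = 0.1826·√2.8567 = 0.308626
d₁ = (ln(S/K) + (r+σ²/2)T) / (σ√T) = (ln(115.3/116.65) + (0.0575+0.1826²/2)·2.8567) / 0.308626 = (-0.011641 + 0.211885) / 0.308626 = 0.648826
d₂ = d₁ − σ√T = 0.648826 − 0.308626 = 0.340199
e^{−rT} = e^{−0.0575·2.8567} = 0.848521
N(d₁) = 0.741775,  N(d₂) = 0.633147
Call price V = S·N(d₁) − K·e^{−rT}·N(d₂) = 85.526605 − 62.668871 = 22.857734
Δ = N(d₁) = 0.741775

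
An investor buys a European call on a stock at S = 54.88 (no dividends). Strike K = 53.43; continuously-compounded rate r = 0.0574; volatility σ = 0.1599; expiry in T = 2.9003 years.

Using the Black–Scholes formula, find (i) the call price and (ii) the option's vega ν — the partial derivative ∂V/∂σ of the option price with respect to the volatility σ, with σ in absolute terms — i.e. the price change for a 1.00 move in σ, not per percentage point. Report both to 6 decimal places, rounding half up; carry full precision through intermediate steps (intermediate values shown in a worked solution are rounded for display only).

price = 11.540956
ν = 26.073084

σ√T = 0.1599·√2.9003 = 0.272314
d₁ = (ln(S/K) + (r+σ²/2)T) / (σ√T) = (ln(54.88/53.43) + (0.0574+0.1599²/2)·2.9003) / 0.272314 = (0.026777 + 0.203555) / 0.272314 = 0.845830
d₂ = d₁ − σ√T = 0.845830 − 0.272314 = 0.573516
e^{−rT} = e^{−0.0574·2.9003} = 0.846642
N(d₁) = 0.801176,  N(d₂) = 0.716852
Call price V = S·N(d₁) − K·e^{−rT}·N(d₂) = 43.968547 − 32.427591 = 11.540956
φ(d₁) = (1/√(2π))·e^{−d₁²/2} = 0.278970
ν = S·φ(d₁)·√T = 26.073084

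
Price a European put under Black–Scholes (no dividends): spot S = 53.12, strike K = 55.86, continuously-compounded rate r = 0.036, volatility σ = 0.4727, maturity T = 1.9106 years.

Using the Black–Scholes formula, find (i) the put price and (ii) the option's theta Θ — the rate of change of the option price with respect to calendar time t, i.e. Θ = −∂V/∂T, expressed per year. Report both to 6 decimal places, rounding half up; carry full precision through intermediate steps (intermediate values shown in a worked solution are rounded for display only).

σ√T = 0.4727·√1.9106 = 0.653387
d₁ = (ln(S/K) + (r+σ²/2)T) / (σ√T) = (ln(53.12/55.86) + (0.036+0.4727²/2)·1.9106) / 0.653387 = (-0.050295 + 0.282239) / 0.653387 = 0.354987
d₂ = d₁ − σ√T = 0.354987 − 0.653387 = -0.298400
e^{−rT} = e^{−0.036·1.9106} = 0.933531
N(−d₁) = 0.361300,  N(−d₂) = 0.617301
Put price V = K·e^{−rT}·N(−d₂) − S·N(−d₁) = 32.190410 − 19.192240 = 12.998170
φ(d₁) = (1/√(2π))·e^{−d₁²/2} = 0.374581
Θ = −S·φ(d₁)·σ/(2√T) + r·K·e^{−rT}·N(−d₂) = −3.402318 + 1.158855 = -2.243463

price = 12.998170
Θ = -2.243463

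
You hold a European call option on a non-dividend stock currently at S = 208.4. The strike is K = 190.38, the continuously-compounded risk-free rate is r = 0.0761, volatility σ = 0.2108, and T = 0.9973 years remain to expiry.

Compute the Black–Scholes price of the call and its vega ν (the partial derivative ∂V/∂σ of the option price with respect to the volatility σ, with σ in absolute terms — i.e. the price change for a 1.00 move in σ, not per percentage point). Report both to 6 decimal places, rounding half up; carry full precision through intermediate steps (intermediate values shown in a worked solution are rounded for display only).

price = 36.855982
ν = 55.607643

σ√T = 0.2108·√0.9973 = 0.210515
d₁ = (ln(S/K) + (r+σ²/2)T) / (σ√T) = (ln(208.4/190.38) + (0.0761+0.2108²/2)·0.9973) / 0.210515 = (0.090437 + 0.098053) / 0.210515 = 0.895375
d₂ = d₁ − σ√T = 0.895375 − 0.210515 = 0.684860
e^{−rT} = e^{−0.0761·0.9973} = 0.926914
N(d₁) = 0.814707,  N(d₂) = 0.753284
Call price V = S·N(d₁) − K·e^{−rT}·N(d₂) = 169.784876 − 132.928894 = 36.855982
φ(d₁) = (1/√(2π))·e^{−d₁²/2} = 0.267192
ν = S·φ(d₁)·√T = 55.607643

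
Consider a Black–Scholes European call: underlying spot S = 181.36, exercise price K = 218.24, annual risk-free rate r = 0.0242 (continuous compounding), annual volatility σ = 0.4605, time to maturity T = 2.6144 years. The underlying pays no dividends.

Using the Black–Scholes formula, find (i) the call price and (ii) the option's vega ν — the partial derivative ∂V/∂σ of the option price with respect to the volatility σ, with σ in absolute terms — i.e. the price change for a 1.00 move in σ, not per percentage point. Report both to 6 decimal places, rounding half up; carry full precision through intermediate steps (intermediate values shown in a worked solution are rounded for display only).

price = 45.028702
ν = 114.467875

σ√T = 0.4605·√2.6144 = 0.744587
d₁ = (ln(S/K) + (r+σ²/2)T) / (σ√T) = (ln(181.36/218.24) + (0.0242+0.4605²/2)·2.6144) / 0.744587 = (-0.185111 + 0.340474) / 0.744587 = 0.208656
d₂ = d₁ − σ√T = 0.208656 − 0.744587 = -0.535932
e^{−rT} = e^{−0.0242·2.6144} = 0.938691
N(d₁) = 0.582641,  N(d₂) = 0.296003
Call price V = S·N(d₁) − K·e^{−rT}·N(d₂) = 105.667848 − 60.639146 = 45.028702
φ(d₁) = (1/√(2π))·e^{−d₁²/2} = 0.390352
ν = S·φ(d₁)·√T = 114.467875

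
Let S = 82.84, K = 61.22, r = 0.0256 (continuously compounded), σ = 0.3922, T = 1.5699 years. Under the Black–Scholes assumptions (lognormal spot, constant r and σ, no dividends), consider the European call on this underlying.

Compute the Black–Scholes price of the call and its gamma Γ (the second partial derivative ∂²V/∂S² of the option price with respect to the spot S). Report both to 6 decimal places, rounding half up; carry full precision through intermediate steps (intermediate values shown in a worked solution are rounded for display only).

σ√T = 0.3922·√1.5699 = 0.491410
d₁ = (ln(S/K) + (r+σ²/2)T) / (σ√T) = (ln(82.84/61.22) + (0.0256+0.3922²/2)·1.5699) / 0.491410 = (0.302437 + 0.160931) / 0.491410 = 0.942937
d₂ = d₁ − σ√T = 0.942937 − 0.491410 = 0.451527
e^{−rT} = e^{−0.0256·1.5699} = 0.960607
N(d₁) = 0.827143,  N(d₂) = 0.674195
Call price V = S·N(d₁) − K·e^{−rT}·N(d₂) = 68.520561 − 39.648336 = 28.872225
φ(d₁) = (1/√(2π))·e^{−d₁²/2} = 0.255763
Γ = φ(d₁) / (S·σ·√T) = 0.006283

price = 28.872225
Γ = 0.006283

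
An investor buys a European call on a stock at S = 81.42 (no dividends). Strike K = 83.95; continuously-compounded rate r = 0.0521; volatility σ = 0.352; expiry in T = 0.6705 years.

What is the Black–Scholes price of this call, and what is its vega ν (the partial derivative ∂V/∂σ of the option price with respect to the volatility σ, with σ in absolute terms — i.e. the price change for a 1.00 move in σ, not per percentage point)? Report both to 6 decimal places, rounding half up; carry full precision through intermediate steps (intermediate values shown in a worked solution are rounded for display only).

σ√T = 0.352·√0.6705 = 0.288232
d₁ = (ln(S/K) + (r+σ²/2)T) / (σ√T) = (ln(81.42/83.95) + (0.0521+0.352²/2)·0.6705) / 0.288232 = (-0.030600 + 0.076472) / 0.288232 = 0.159148
d₂ = d₁ − σ√T = 0.159148 − 0.288232 = -0.129084
e^{−rT} = e^{−0.0521·0.6705} = 0.965670
N(d₁) = 0.563224,  N(d₂) = 0.448645
Call price V = S·N(d₁) − K·e^{−rT}·N(d₂) = 45.857675 − 36.370793 = 9.486882
φ(d₁) = (1/√(2π))·e^{−d₁²/2} = 0.393922
ν = S·φ(d₁)·√T = 26.262778

price = 9.486882
ν = 26.262778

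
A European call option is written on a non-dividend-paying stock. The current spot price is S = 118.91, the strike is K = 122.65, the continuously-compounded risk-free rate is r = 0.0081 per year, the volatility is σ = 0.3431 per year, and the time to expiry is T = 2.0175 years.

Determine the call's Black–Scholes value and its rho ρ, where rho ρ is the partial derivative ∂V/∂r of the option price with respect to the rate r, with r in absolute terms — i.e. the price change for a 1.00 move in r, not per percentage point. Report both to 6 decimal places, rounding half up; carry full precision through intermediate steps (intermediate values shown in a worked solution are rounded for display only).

price = 22.194387
ρ = 95.466971

σ√T = 0.3431·√2.0175 = 0.487335
d₁ = (ln(S/K) + (r+σ²/2)T) / (σ√T) = (ln(118.91/122.65) + (0.0081+0.3431²/2)·2.0175) / 0.487335 = (-0.030968 + 0.135089) / 0.487335 = 0.213655
d₂ = d₁ − σ√T = 0.213655 − 0.487335 = -0.273680
e^{−rT} = e^{−0.0081·2.0175} = 0.983791
N(d₁) = 0.584592,  N(d₂) = 0.392165
Call price V = S·N(d₁) − K·e^{−rT}·N(d₂) = 69.513828 − 47.319441 = 22.194387
ρ = K·T·e^{−rT}·N(d₂) = 95.466971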